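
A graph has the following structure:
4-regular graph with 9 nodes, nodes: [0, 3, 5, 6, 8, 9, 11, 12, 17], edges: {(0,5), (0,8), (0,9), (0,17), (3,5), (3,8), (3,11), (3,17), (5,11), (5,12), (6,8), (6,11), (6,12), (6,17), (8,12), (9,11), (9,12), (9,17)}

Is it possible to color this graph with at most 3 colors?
A valid 3-coloring: color 1: [0, 11, 12]; color 2: [3, 6, 9]; color 3: [5, 8, 17].
(χ(G) = 3 ≤ 3.)

Yes, G is 3-colorable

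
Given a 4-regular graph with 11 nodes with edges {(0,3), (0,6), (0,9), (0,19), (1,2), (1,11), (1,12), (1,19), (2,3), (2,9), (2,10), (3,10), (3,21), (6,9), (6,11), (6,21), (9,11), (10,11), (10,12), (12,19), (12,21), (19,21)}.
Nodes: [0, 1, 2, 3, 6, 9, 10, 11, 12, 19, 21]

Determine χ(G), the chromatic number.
χ(G) = 3

Clique number ω(G) = 3 (lower bound: χ ≥ ω).
The clique on [0, 6, 9] has size 3, forcing χ ≥ 3, and the coloring below uses 3 colors, so χ(G) = 3.
A valid 3-coloring: color 1: [1, 9, 10, 21]; color 2: [0, 2, 11, 12]; color 3: [3, 6, 19].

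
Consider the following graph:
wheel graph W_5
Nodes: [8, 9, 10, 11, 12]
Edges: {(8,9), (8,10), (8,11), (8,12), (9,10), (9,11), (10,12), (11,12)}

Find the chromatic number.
Clique number ω(G) = 3 (lower bound: χ ≥ ω).
The clique on [8, 9, 10] has size 3, forcing χ ≥ 3, and the coloring below uses 3 colors, so χ(G) = 3.
A valid 3-coloring: color 1: [8]; color 2: [10, 11]; color 3: [9, 12].

χ(G) = 3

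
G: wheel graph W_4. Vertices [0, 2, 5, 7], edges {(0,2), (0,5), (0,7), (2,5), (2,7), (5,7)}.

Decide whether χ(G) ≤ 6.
A valid 6-coloring: color 1: [5]; color 2: [2]; color 3: [0]; color 4: [7].
(χ(G) = 4 ≤ 6.)

Yes, G is 6-colorable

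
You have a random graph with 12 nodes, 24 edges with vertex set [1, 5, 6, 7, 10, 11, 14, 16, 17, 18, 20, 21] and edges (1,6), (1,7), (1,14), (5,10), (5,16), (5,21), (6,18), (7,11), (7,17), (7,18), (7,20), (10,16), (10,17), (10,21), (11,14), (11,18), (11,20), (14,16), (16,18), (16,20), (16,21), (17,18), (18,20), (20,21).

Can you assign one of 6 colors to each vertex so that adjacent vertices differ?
Yes, G is 6-colorable

A valid 6-coloring: color 1: [14, 18, 21]; color 2: [6, 7, 16]; color 3: [1, 10, 20]; color 4: [5, 11, 17].
(χ(G) = 4 ≤ 6.)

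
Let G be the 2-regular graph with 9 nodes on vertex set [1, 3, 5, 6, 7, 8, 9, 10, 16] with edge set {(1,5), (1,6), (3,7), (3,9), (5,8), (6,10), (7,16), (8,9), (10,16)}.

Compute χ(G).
Clique number ω(G) = 2 (lower bound: χ ≥ ω).
Odd cycle [3, 9, 8, 5, 1, 6, 10, 16, 7] needs 3 colors (χ ≥ 3).
The coloring below uses 3 colors, so χ(G) = 3.
A valid 3-coloring: color 1: [3, 5, 6, 16]; color 2: [1, 7, 8, 10]; color 3: [9].

χ(G) = 3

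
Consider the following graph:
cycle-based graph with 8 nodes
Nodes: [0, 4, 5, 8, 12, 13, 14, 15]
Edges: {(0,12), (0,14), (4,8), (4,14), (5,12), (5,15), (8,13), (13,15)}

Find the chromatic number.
χ(G) = 2

Clique number ω(G) = 2 (lower bound: χ ≥ ω).
The graph is bipartite (no odd cycle), so 2 colors suffice: χ(G) = 2.
A valid 2-coloring: color 1: [0, 4, 5, 13]; color 2: [8, 12, 14, 15].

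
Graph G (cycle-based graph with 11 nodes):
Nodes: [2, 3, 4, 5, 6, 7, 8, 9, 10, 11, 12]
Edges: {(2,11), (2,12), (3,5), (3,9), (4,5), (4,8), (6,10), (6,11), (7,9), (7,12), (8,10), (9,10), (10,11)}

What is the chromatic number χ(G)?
Clique number ω(G) = 3 (lower bound: χ ≥ ω).
The clique on [6, 10, 11] has size 3, forcing χ ≥ 3, and the coloring below uses 3 colors, so χ(G) = 3.
A valid 3-coloring: color 1: [2, 3, 4, 7, 10]; color 2: [5, 8, 9, 11, 12]; color 3: [6].

χ(G) = 3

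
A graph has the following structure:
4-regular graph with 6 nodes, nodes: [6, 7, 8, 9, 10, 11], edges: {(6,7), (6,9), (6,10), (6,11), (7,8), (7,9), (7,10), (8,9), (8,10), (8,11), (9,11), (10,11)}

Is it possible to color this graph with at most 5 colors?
A valid 5-coloring: color 1: [7, 11]; color 2: [6, 8]; color 3: [9, 10].
(χ(G) = 3 ≤ 5.)

Yes, G is 5-colorable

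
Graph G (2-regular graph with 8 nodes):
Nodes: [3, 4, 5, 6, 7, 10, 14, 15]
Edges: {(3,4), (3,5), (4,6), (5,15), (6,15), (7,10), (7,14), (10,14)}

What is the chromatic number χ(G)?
χ(G) = 3

Clique number ω(G) = 3 (lower bound: χ ≥ ω).
The clique on [7, 10, 14] has size 3, forcing χ ≥ 3, and the coloring below uses 3 colors, so χ(G) = 3.
A valid 3-coloring: color 1: [3, 6, 14]; color 2: [4, 5, 10]; color 3: [7, 15].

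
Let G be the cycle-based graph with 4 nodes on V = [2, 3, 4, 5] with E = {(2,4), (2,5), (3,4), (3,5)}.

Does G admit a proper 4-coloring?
A valid 4-coloring: color 1: [4, 5]; color 2: [2, 3].
(χ(G) = 2 ≤ 4.)

Yes, G is 4-colorable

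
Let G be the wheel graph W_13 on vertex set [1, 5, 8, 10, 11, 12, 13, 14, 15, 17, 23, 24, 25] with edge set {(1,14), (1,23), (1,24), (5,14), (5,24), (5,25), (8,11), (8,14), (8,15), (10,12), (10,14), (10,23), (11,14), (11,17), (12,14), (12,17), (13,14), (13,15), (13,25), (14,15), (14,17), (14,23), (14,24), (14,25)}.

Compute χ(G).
χ(G) = 3

Clique number ω(G) = 3 (lower bound: χ ≥ ω).
The clique on [1, 14, 24] has size 3, forcing χ ≥ 3, and the coloring below uses 3 colors, so χ(G) = 3.
A valid 3-coloring: color 1: [14]; color 2: [1, 5, 8, 10, 13, 17]; color 3: [11, 12, 15, 23, 24, 25].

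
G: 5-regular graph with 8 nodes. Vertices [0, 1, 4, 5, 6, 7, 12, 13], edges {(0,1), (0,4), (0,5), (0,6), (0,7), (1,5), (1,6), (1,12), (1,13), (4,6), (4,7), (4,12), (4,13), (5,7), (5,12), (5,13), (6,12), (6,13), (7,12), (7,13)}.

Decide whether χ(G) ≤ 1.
No, G is not 1-colorable

The clique on vertices [0, 1, 5] has size 3 > 1, so it alone needs 3 colors.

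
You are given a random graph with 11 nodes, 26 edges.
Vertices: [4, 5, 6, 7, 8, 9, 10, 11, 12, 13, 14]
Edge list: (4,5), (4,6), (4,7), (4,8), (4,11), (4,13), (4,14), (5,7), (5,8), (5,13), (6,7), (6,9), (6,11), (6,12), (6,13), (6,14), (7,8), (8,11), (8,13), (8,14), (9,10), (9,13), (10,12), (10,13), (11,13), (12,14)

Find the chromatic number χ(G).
χ(G) = 4

Clique number ω(G) = 4 (lower bound: χ ≥ ω).
The clique on [4, 8, 11, 13] has size 4, forcing χ ≥ 4, and the coloring below uses 4 colors, so χ(G) = 4.
A valid 4-coloring: color 1: [4, 9, 12]; color 2: [7, 13, 14]; color 3: [6, 8, 10]; color 4: [5, 11].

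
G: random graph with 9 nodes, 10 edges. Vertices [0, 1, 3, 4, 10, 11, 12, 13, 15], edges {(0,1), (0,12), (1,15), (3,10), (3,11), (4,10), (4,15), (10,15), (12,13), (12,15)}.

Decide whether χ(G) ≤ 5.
Yes, G is 5-colorable

A valid 5-coloring: color 1: [0, 3, 13, 15]; color 2: [1, 10, 11, 12]; color 3: [4].
(χ(G) = 3 ≤ 5.)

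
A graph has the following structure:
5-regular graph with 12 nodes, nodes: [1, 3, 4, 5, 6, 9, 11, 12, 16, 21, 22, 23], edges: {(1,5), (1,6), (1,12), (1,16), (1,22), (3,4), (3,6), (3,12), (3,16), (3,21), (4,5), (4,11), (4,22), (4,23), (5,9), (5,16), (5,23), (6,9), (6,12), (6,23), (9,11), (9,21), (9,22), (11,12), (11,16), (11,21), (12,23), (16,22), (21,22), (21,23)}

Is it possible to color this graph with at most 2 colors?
The clique on vertices [1, 5, 16] has size 3 > 2, so it alone needs 3 colors.

No, G is not 2-colorable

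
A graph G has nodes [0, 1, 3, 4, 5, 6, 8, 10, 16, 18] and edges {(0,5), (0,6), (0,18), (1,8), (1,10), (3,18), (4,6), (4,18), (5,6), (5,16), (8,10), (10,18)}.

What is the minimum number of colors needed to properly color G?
Clique number ω(G) = 3 (lower bound: χ ≥ ω).
The clique on [1, 8, 10] has size 3, forcing χ ≥ 3, and the coloring below uses 3 colors, so χ(G) = 3.
A valid 3-coloring: color 1: [1, 5, 18]; color 2: [0, 3, 4, 10, 16]; color 3: [6, 8].

χ(G) = 3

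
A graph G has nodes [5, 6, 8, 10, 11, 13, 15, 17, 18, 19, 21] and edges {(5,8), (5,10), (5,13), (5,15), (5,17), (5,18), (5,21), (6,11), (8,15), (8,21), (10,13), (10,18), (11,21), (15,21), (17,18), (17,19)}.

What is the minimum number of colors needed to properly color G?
χ(G) = 4

Clique number ω(G) = 4 (lower bound: χ ≥ ω).
The clique on [5, 8, 15, 21] has size 4, forcing χ ≥ 4, and the coloring below uses 4 colors, so χ(G) = 4.
A valid 4-coloring: color 1: [5, 11, 19]; color 2: [6, 10, 17, 21]; color 3: [8, 13, 18]; color 4: [15].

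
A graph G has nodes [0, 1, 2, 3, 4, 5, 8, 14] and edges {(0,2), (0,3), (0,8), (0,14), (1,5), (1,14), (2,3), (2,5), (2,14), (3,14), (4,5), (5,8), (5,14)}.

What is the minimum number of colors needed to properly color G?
Clique number ω(G) = 4 (lower bound: χ ≥ ω).
The clique on [0, 2, 3, 14] has size 4, forcing χ ≥ 4, and the coloring below uses 4 colors, so χ(G) = 4.
A valid 4-coloring: color 1: [4, 8, 14]; color 2: [0, 5]; color 3: [1, 2]; color 4: [3].

χ(G) = 4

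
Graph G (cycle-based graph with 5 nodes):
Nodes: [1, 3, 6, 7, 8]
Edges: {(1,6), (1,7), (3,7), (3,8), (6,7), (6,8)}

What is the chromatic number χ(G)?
Clique number ω(G) = 3 (lower bound: χ ≥ ω).
The clique on [1, 6, 7] has size 3, forcing χ ≥ 3, and the coloring below uses 3 colors, so χ(G) = 3.
A valid 3-coloring: color 1: [7, 8]; color 2: [3, 6]; color 3: [1].

χ(G) = 3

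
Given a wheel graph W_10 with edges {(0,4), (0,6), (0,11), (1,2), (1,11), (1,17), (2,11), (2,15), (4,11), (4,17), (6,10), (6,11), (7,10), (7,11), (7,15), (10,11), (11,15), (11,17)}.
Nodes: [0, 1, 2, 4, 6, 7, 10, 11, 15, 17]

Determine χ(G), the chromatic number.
Clique number ω(G) = 3 (lower bound: χ ≥ ω).
Odd cycle [2, 1, 17, 4, 0, 6, 10, 7, 15] needs 3 colors (χ ≥ 3).
Vertex 11 is adjacent to every vertex of [0, 1, 2, 4, 6, 7, 10, 15, 17], which already need 3 colors among themselves, so 11 needs a new color (χ ≥ 4).
The coloring below uses 4 colors, so χ(G) = 4.
A valid 4-coloring: color 1: [11]; color 2: [0, 2, 7, 17]; color 3: [1, 4, 6, 15]; color 4: [10].

χ(G) = 4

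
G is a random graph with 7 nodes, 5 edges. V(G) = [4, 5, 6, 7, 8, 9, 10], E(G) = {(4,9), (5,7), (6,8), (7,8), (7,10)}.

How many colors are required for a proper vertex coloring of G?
Clique number ω(G) = 2 (lower bound: χ ≥ ω).
The graph is bipartite (no odd cycle), so 2 colors suffice: χ(G) = 2.
A valid 2-coloring: color 1: [4, 6, 7]; color 2: [5, 8, 9, 10].

χ(G) = 2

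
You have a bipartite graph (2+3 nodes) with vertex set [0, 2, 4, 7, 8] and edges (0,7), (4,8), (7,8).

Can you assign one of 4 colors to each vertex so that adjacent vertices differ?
A valid 4-coloring: color 1: [0, 2, 8]; color 2: [4, 7].
(χ(G) = 2 ≤ 4.)

Yes, G is 4-colorable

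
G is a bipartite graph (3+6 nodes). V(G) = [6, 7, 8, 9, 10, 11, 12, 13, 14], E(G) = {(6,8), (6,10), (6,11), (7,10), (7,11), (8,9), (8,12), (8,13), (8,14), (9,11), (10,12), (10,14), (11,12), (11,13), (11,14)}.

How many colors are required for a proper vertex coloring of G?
Clique number ω(G) = 2 (lower bound: χ ≥ ω).
The graph is bipartite (no odd cycle), so 2 colors suffice: χ(G) = 2.
A valid 2-coloring: color 1: [8, 10, 11]; color 2: [6, 7, 9, 12, 13, 14].

χ(G) = 2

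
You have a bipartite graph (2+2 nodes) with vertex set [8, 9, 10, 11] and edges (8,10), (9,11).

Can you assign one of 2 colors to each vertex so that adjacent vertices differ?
A valid 2-coloring: color 1: [8, 9]; color 2: [10, 11].
(χ(G) = 2 ≤ 2.)

Yes, G is 2-colorable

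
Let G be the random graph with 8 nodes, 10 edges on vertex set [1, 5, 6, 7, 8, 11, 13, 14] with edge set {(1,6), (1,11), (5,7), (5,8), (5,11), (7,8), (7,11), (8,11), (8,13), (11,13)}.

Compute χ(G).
χ(G) = 4

Clique number ω(G) = 4 (lower bound: χ ≥ ω).
The clique on [5, 7, 8, 11] has size 4, forcing χ ≥ 4, and the coloring below uses 4 colors, so χ(G) = 4.
A valid 4-coloring: color 1: [6, 11, 14]; color 2: [1, 8]; color 3: [7, 13]; color 4: [5].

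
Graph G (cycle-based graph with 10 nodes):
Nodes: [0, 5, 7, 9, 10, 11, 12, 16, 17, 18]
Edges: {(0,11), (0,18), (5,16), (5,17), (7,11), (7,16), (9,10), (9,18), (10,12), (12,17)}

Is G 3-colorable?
A valid 3-coloring: color 1: [0, 5, 7, 9, 12]; color 2: [10, 11, 16, 17, 18].
(χ(G) = 2 ≤ 3.)

Yes, G is 3-colorable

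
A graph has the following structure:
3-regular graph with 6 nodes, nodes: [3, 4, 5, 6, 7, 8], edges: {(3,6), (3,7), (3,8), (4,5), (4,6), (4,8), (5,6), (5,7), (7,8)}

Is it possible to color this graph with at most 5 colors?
A valid 5-coloring: color 1: [3, 4]; color 2: [6, 7]; color 3: [5, 8].
(χ(G) = 3 ≤ 5.)

Yes, G is 5-colorable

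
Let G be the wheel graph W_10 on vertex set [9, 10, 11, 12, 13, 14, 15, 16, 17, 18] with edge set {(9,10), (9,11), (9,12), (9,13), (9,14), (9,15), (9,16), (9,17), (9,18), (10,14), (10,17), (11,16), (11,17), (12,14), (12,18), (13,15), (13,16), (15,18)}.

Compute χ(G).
χ(G) = 4

Clique number ω(G) = 3 (lower bound: χ ≥ ω).
Odd cycle [14, 10, 17, 11, 16, 13, 15, 18, 12] needs 3 colors (χ ≥ 3).
Vertex 9 is adjacent to every vertex of [10, 11, 12, 13, 14, 15, 16, 17, 18], which already need 3 colors among themselves, so 9 needs a new color (χ ≥ 4).
The coloring below uses 4 colors, so χ(G) = 4.
A valid 4-coloring: color 1: [9]; color 2: [14, 16, 17, 18]; color 3: [10, 11, 12, 13]; color 4: [15].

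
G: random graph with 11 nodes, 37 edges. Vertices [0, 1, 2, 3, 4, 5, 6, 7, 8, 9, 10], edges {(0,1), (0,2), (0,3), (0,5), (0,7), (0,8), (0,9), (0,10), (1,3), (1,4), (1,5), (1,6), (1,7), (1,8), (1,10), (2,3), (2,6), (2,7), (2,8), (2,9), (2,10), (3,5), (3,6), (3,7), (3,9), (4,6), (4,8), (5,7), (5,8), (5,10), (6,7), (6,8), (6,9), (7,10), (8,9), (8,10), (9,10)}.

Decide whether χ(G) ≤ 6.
Yes, G is 6-colorable

A valid 6-coloring: color 1: [1, 2]; color 2: [0, 6]; color 3: [7, 8]; color 4: [3, 4, 10]; color 5: [5, 9].
(χ(G) = 5 ≤ 6.)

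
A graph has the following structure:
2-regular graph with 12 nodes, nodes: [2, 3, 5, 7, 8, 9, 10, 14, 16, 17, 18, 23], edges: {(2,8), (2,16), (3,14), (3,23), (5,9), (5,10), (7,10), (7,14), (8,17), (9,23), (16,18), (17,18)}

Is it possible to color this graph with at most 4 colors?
A valid 4-coloring: color 1: [8, 9, 10, 14, 16]; color 2: [2, 3, 5, 7, 17]; color 3: [18, 23].
(χ(G) = 3 ≤ 4.)

Yes, G is 4-colorable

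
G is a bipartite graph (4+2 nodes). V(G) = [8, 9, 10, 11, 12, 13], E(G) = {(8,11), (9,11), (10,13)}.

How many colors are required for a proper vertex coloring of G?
Clique number ω(G) = 2 (lower bound: χ ≥ ω).
The graph is bipartite (no odd cycle), so 2 colors suffice: χ(G) = 2.
A valid 2-coloring: color 1: [11, 12, 13]; color 2: [8, 9, 10].

χ(G) = 2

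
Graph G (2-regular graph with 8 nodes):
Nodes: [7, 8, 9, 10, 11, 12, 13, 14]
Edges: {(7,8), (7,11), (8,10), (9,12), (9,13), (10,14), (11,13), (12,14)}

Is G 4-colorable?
A valid 4-coloring: color 1: [8, 9, 11, 14]; color 2: [7, 10, 12, 13].
(χ(G) = 2 ≤ 4.)

Yes, G is 4-colorable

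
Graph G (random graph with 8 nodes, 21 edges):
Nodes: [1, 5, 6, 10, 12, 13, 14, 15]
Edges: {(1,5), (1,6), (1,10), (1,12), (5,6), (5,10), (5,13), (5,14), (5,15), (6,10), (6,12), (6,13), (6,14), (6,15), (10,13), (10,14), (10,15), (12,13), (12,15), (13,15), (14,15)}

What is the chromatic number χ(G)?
Clique number ω(G) = 5 (lower bound: χ ≥ ω).
The clique on [5, 6, 10, 13, 15] has size 5, forcing χ ≥ 5, and the coloring below uses 5 colors, so χ(G) = 5.
A valid 5-coloring: color 1: [6]; color 2: [1, 15]; color 3: [10, 12]; color 4: [5]; color 5: [13, 14].

χ(G) = 5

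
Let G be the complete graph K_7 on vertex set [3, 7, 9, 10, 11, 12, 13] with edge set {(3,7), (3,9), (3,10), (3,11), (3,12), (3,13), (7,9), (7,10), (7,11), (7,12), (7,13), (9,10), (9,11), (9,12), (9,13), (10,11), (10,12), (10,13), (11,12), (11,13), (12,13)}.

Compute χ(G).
χ(G) = 7

Clique number ω(G) = 7 (lower bound: χ ≥ ω).
The clique on [3, 7, 9, 10, 11, 12, 13] has size 7, forcing χ ≥ 7, and the coloring below uses 7 colors, so χ(G) = 7.
A valid 7-coloring: color 1: [10]; color 2: [3]; color 3: [13]; color 4: [11]; color 5: [12]; color 6: [7]; color 7: [9].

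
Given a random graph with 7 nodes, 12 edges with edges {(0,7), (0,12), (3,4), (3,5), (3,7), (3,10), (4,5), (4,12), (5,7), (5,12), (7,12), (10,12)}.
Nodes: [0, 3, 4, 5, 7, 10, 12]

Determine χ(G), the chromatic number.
χ(G) = 3

Clique number ω(G) = 3 (lower bound: χ ≥ ω).
The clique on [3, 4, 5] has size 3, forcing χ ≥ 3, and the coloring below uses 3 colors, so χ(G) = 3.
A valid 3-coloring: color 1: [3, 12]; color 2: [0, 5, 10]; color 3: [4, 7].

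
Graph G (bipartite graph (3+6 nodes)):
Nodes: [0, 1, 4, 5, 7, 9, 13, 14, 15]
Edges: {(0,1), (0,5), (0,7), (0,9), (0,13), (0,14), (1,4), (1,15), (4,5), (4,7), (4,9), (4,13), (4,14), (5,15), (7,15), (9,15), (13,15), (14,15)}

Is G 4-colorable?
Yes, G is 4-colorable

A valid 4-coloring: color 1: [0, 4, 15]; color 2: [1, 5, 7, 9, 13, 14].
(χ(G) = 2 ≤ 4.)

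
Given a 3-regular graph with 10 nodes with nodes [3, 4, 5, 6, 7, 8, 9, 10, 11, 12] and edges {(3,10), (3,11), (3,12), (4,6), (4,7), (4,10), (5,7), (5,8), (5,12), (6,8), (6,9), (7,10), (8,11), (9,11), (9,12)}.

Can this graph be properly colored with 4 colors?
A valid 4-coloring: color 1: [6, 7, 11, 12]; color 2: [3, 4, 5, 9]; color 3: [8, 10].
(χ(G) = 3 ≤ 4.)

Yes, G is 4-colorable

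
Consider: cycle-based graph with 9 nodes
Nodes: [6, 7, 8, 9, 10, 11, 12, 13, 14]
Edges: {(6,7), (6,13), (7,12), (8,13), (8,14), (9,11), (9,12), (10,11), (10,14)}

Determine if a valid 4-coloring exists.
Yes, G is 4-colorable

A valid 4-coloring: color 1: [7, 11, 13, 14]; color 2: [6, 8, 10, 12]; color 3: [9].
(χ(G) = 3 ≤ 4.)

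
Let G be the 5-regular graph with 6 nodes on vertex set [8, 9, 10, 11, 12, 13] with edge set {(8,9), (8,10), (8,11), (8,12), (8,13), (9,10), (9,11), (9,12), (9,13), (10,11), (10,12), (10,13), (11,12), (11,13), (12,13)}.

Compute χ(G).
Clique number ω(G) = 6 (lower bound: χ ≥ ω).
The clique on [8, 9, 10, 11, 12, 13] has size 6, forcing χ ≥ 6, and the coloring below uses 6 colors, so χ(G) = 6.
A valid 6-coloring: color 1: [9]; color 2: [11]; color 3: [13]; color 4: [12]; color 5: [8]; color 6: [10].

χ(G) = 6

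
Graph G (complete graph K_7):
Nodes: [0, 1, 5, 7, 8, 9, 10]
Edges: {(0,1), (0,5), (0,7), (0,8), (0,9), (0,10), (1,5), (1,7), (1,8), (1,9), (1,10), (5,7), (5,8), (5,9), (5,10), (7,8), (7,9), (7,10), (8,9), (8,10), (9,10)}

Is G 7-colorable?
A valid 7-coloring: color 1: [1]; color 2: [9]; color 3: [5]; color 4: [10]; color 5: [7]; color 6: [8]; color 7: [0].
(χ(G) = 7 ≤ 7.)

Yes, G is 7-colorable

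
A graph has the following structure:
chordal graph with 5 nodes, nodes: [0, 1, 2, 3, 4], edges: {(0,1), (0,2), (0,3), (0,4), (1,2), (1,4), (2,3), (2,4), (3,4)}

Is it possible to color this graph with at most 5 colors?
Yes, G is 5-colorable

A valid 5-coloring: color 1: [0]; color 2: [2]; color 3: [4]; color 4: [1, 3].
(χ(G) = 4 ≤ 5.)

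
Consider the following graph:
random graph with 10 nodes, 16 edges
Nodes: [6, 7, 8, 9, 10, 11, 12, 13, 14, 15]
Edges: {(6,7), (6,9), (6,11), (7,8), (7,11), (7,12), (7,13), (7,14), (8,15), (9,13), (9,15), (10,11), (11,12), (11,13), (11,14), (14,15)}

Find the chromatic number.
χ(G) = 3

Clique number ω(G) = 3 (lower bound: χ ≥ ω).
The clique on [7, 11, 12] has size 3, forcing χ ≥ 3, and the coloring below uses 3 colors, so χ(G) = 3.
A valid 3-coloring: color 1: [7, 10, 15]; color 2: [8, 9, 11]; color 3: [6, 12, 13, 14].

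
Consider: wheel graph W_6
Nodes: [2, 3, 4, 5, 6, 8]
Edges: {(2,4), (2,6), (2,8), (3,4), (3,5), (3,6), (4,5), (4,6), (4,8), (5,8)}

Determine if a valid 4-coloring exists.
Yes, G is 4-colorable

A valid 4-coloring: color 1: [4]; color 2: [3, 8]; color 3: [5, 6]; color 4: [2].
(χ(G) = 4 ≤ 4.)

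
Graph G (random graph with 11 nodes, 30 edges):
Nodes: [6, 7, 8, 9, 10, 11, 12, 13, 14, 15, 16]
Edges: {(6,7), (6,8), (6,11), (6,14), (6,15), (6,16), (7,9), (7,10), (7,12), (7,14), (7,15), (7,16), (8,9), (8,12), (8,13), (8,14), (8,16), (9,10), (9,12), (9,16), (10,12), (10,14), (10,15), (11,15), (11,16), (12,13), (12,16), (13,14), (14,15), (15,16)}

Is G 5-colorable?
Yes, G is 5-colorable

A valid 5-coloring: color 1: [10, 13, 16]; color 2: [7, 8, 11]; color 3: [12, 14]; color 4: [6, 9]; color 5: [15].
(χ(G) = 5 ≤ 5.)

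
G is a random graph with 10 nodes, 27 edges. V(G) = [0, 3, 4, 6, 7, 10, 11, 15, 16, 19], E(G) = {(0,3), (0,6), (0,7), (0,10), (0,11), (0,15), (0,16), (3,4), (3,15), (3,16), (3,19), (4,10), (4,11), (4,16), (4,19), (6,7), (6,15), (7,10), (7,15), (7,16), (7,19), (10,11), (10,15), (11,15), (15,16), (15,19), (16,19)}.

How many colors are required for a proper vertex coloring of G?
Clique number ω(G) = 4 (lower bound: χ ≥ ω).
The clique on [3, 4, 16, 19] has size 4, forcing χ ≥ 4, and the coloring below uses 4 colors, so χ(G) = 4.
A valid 4-coloring: color 1: [4, 15]; color 2: [0, 19]; color 3: [6, 10, 16]; color 4: [3, 7, 11].

χ(G) = 4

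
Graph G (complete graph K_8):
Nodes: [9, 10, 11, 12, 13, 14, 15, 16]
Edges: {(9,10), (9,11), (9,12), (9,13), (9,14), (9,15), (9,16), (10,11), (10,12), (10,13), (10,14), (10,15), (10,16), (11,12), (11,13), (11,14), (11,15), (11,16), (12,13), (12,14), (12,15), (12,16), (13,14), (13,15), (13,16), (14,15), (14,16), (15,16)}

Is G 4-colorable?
The clique on vertices [9, 10, 11, 12, 13, 14, 15, 16] has size 8 > 4, so it alone needs 8 colors.

No, G is not 4-colorable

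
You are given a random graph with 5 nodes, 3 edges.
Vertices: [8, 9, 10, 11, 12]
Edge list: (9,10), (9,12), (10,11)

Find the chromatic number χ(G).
Clique number ω(G) = 2 (lower bound: χ ≥ ω).
The graph is bipartite (no odd cycle), so 2 colors suffice: χ(G) = 2.
A valid 2-coloring: color 1: [8, 9, 11]; color 2: [10, 12].

χ(G) = 2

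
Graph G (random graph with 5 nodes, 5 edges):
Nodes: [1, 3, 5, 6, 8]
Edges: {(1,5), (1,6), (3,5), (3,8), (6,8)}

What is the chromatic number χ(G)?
χ(G) = 3

Clique number ω(G) = 2 (lower bound: χ ≥ ω).
Odd cycle [1, 5, 3, 8, 6] needs 3 colors (χ ≥ 3).
The coloring below uses 3 colors, so χ(G) = 3.
A valid 3-coloring: color 1: [1, 8]; color 2: [5, 6]; color 3: [3].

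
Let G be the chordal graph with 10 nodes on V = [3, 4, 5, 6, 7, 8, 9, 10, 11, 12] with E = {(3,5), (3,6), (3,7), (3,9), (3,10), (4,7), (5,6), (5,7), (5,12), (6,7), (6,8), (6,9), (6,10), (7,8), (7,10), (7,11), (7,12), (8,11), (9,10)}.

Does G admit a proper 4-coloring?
Yes, G is 4-colorable

A valid 4-coloring: color 1: [7, 9]; color 2: [4, 6, 11, 12]; color 3: [3, 8]; color 4: [5, 10].
(χ(G) = 4 ≤ 4.)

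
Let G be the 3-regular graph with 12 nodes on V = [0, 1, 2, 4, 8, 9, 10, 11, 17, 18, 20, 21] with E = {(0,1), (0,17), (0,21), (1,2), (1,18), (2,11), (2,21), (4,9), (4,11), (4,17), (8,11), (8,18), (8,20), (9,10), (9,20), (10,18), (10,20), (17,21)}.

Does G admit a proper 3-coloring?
Yes, G is 3-colorable

A valid 3-coloring: color 1: [9, 11, 18, 21]; color 2: [1, 8, 10, 17]; color 3: [0, 2, 4, 20].
(χ(G) = 3 ≤ 3.)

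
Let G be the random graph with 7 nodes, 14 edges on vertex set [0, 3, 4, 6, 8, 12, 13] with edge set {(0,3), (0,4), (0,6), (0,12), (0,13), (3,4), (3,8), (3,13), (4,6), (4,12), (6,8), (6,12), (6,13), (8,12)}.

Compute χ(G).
Clique number ω(G) = 4 (lower bound: χ ≥ ω).
The clique on [0, 4, 6, 12] has size 4, forcing χ ≥ 4, and the coloring below uses 4 colors, so χ(G) = 4.
A valid 4-coloring: color 1: [0, 8]; color 2: [3, 6]; color 3: [4, 13]; color 4: [12].

χ(G) = 4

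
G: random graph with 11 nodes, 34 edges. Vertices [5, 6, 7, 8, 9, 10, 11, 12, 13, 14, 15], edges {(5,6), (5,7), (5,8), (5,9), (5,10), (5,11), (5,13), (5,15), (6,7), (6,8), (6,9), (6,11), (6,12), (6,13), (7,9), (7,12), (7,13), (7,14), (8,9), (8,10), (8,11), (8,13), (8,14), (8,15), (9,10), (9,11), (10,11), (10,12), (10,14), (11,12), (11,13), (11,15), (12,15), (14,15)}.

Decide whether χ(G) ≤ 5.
A valid 5-coloring: color 1: [7, 8]; color 2: [11, 14]; color 3: [5, 12]; color 4: [6, 10, 15]; color 5: [9, 13].
(χ(G) = 5 ≤ 5.)

Yes, G is 5-colorable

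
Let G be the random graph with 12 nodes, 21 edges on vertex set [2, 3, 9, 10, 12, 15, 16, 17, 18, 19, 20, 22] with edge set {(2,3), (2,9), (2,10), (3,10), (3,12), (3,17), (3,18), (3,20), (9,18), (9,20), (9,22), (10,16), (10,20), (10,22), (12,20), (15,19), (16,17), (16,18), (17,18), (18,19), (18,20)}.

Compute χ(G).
Clique number ω(G) = 3 (lower bound: χ ≥ ω).
The clique on [3, 17, 18] has size 3, forcing χ ≥ 3, and the coloring below uses 3 colors, so χ(G) = 3.
A valid 3-coloring: color 1: [10, 12, 15, 18]; color 2: [3, 9, 16, 19]; color 3: [2, 17, 20, 22].

χ(G) = 3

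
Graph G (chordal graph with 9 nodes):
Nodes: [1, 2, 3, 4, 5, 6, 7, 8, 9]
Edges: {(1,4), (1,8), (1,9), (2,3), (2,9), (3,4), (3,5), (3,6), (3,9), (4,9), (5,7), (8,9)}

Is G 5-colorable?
Yes, G is 5-colorable

A valid 5-coloring: color 1: [5, 6, 9]; color 2: [1, 3, 7]; color 3: [2, 4, 8].
(χ(G) = 3 ≤ 5.)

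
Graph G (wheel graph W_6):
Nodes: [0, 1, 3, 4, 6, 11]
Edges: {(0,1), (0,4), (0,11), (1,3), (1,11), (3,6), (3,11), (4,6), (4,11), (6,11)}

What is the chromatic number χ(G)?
χ(G) = 4

Clique number ω(G) = 3 (lower bound: χ ≥ ω).
Odd cycle [4, 0, 1, 3, 6] needs 3 colors (χ ≥ 3).
Vertex 11 is adjacent to every vertex of [0, 1, 3, 4, 6], which already need 3 colors among themselves, so 11 needs a new color (χ ≥ 4).
The coloring below uses 4 colors, so χ(G) = 4.
A valid 4-coloring: color 1: [11]; color 2: [3, 4]; color 3: [0, 6]; color 4: [1].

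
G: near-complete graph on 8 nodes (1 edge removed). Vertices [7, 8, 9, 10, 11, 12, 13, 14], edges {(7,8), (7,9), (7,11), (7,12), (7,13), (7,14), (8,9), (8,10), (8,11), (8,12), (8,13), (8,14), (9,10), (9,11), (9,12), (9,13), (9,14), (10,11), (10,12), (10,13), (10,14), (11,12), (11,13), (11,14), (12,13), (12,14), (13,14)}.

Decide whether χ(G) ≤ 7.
A valid 7-coloring: color 1: [14]; color 2: [9]; color 3: [12]; color 4: [8]; color 5: [13]; color 6: [11]; color 7: [7, 10].
(χ(G) = 7 ≤ 7.)

Yes, G is 7-colorable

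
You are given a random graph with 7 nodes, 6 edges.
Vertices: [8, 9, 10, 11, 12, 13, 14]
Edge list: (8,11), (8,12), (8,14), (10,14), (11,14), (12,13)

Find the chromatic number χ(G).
χ(G) = 3

Clique number ω(G) = 3 (lower bound: χ ≥ ω).
The clique on [8, 11, 14] has size 3, forcing χ ≥ 3, and the coloring below uses 3 colors, so χ(G) = 3.
A valid 3-coloring: color 1: [9, 12, 14]; color 2: [8, 10, 13]; color 3: [11].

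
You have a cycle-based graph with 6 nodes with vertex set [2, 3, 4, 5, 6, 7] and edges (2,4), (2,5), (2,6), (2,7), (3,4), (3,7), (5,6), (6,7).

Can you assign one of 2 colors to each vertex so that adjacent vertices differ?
No, G is not 2-colorable

The clique on vertices [2, 5, 6] has size 3 > 2, so it alone needs 3 colors.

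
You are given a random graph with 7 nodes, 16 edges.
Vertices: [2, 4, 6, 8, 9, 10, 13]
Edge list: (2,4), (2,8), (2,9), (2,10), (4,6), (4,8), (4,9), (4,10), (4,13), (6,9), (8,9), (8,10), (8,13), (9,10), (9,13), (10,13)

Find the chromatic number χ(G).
χ(G) = 5

Clique number ω(G) = 5 (lower bound: χ ≥ ω).
The clique on [2, 4, 8, 9, 10] has size 5, forcing χ ≥ 5, and the coloring below uses 5 colors, so χ(G) = 5.
A valid 5-coloring: color 1: [4]; color 2: [9]; color 3: [6, 10]; color 4: [8]; color 5: [2, 13].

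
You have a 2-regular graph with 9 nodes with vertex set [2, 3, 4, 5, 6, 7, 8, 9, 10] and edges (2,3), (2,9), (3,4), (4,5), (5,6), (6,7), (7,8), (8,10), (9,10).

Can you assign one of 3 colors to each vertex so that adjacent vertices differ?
Yes, G is 3-colorable

A valid 3-coloring: color 1: [2, 4, 7, 10]; color 2: [3, 5, 8, 9]; color 3: [6].
(χ(G) = 3 ≤ 3.)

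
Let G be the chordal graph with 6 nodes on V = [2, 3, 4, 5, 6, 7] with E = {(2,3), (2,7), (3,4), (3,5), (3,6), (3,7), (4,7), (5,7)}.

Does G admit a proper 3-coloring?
A valid 3-coloring: color 1: [3]; color 2: [6, 7]; color 3: [2, 4, 5].
(χ(G) = 3 ≤ 3.)

Yes, G is 3-colorable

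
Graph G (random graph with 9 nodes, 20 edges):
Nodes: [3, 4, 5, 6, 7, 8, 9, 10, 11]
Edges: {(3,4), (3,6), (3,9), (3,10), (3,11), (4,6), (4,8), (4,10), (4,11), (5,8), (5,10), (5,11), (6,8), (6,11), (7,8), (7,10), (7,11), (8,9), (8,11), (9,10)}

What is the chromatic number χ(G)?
χ(G) = 4

Clique number ω(G) = 4 (lower bound: χ ≥ ω).
The clique on [4, 6, 8, 11] has size 4, forcing χ ≥ 4, and the coloring below uses 4 colors, so χ(G) = 4.
A valid 4-coloring: color 1: [3, 8]; color 2: [10, 11]; color 3: [4, 5, 7, 9]; color 4: [6].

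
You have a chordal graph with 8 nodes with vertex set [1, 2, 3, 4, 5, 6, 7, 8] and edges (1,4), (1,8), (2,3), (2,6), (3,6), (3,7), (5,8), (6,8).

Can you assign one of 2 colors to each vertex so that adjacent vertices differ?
No, G is not 2-colorable

The clique on vertices [2, 3, 6] has size 3 > 2, so it alone needs 3 colors.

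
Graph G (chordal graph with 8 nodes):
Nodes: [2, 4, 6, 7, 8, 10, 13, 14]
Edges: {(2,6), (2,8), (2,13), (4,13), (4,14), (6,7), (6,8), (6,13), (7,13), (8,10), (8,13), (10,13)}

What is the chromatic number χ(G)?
Clique number ω(G) = 4 (lower bound: χ ≥ ω).
The clique on [2, 6, 8, 13] has size 4, forcing χ ≥ 4, and the coloring below uses 4 colors, so χ(G) = 4.
A valid 4-coloring: color 1: [13, 14]; color 2: [4, 6, 10]; color 3: [7, 8]; color 4: [2].

χ(G) = 4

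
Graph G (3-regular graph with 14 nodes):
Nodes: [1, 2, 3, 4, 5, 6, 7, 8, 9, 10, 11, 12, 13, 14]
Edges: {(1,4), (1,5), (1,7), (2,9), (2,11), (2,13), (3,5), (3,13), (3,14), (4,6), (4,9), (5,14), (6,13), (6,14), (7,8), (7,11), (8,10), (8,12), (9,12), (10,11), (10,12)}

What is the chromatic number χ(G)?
Clique number ω(G) = 3 (lower bound: χ ≥ ω).
The clique on [3, 5, 14] has size 3, forcing χ ≥ 3, and the coloring below uses 3 colors, so χ(G) = 3.
A valid 3-coloring: color 1: [1, 8, 9, 11, 13, 14]; color 2: [2, 5, 6, 7, 12]; color 3: [3, 4, 10].

χ(G) = 3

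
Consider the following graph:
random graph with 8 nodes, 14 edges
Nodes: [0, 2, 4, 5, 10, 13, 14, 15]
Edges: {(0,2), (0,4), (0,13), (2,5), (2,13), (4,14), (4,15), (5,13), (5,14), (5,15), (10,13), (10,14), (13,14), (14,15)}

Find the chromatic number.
χ(G) = 4

Clique number ω(G) = 3 (lower bound: χ ≥ ω).
Suppose a proper 3-coloring c exists. The clique [0, 2, 13] takes 3 distinct colors; by symmetry let c(0) = 1, c(2) = 2, c(13) = 3.
- Vertex 5: neighbors [2, 13] already have colors [2, 3] ⇒ c(5) = 1.
- Vertex 14: neighbors [5, 13] already have colors [1, 3] ⇒ c(14) = 2.
- Vertex 4: neighbors [0, 14] already have colors [1, 2] ⇒ c(4) = 3.
- Vertex 15: neighbors [5, 14, 4] already have colors [1, 2, 3] — all 3 colors blocked. Contradiction.
The forced assignments end in a contradiction, so G has no proper 3-coloring (χ ≥ 4).
The coloring below uses 4 colors, so χ(G) = 4.
A valid 4-coloring: color 1: [2, 14]; color 2: [13, 15]; color 3: [0, 5, 10]; color 4: [4].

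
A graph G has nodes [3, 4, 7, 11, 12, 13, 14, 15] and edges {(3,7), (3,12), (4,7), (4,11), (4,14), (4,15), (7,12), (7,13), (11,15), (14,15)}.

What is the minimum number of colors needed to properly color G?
χ(G) = 3

Clique number ω(G) = 3 (lower bound: χ ≥ ω).
The clique on [3, 7, 12] has size 3, forcing χ ≥ 3, and the coloring below uses 3 colors, so χ(G) = 3.
A valid 3-coloring: color 1: [7, 15]; color 2: [4, 12, 13]; color 3: [3, 11, 14].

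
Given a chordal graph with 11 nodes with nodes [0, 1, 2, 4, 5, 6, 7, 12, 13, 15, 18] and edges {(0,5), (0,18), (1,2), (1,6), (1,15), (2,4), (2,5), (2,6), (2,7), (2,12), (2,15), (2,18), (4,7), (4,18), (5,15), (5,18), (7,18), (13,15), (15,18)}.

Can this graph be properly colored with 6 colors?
A valid 6-coloring: color 1: [0, 2, 13]; color 2: [1, 12, 18]; color 3: [6, 7, 15]; color 4: [4, 5].
(χ(G) = 4 ≤ 6.)

Yes, G is 6-colorable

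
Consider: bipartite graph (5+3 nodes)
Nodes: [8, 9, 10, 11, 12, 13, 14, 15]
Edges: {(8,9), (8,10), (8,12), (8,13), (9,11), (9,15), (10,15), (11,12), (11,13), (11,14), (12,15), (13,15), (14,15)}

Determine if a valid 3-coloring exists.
Yes, G is 3-colorable

A valid 3-coloring: color 1: [8, 11, 15]; color 2: [9, 10, 12, 13, 14].
(χ(G) = 2 ≤ 3.)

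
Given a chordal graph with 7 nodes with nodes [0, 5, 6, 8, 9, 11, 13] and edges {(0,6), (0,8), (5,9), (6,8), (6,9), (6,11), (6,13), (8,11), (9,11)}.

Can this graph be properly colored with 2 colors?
No, G is not 2-colorable

The clique on vertices [0, 6, 8] has size 3 > 2, so it alone needs 3 colors.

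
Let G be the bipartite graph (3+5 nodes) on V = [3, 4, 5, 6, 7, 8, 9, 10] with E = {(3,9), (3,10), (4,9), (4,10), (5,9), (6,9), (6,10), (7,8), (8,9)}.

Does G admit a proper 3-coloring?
Yes, G is 3-colorable

A valid 3-coloring: color 1: [7, 9, 10]; color 2: [3, 4, 5, 6, 8].
(χ(G) = 2 ≤ 3.)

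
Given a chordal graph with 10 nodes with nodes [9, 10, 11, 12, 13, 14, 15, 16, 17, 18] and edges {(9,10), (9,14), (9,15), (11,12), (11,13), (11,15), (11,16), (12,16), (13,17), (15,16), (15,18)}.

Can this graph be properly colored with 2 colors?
No, G is not 2-colorable

The clique on vertices [11, 12, 16] has size 3 > 2, so it alone needs 3 colors.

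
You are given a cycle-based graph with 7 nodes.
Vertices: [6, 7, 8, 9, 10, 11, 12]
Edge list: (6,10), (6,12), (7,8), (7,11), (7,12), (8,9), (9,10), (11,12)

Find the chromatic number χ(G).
Clique number ω(G) = 3 (lower bound: χ ≥ ω).
The clique on [7, 11, 12] has size 3, forcing χ ≥ 3, and the coloring below uses 3 colors, so χ(G) = 3.
A valid 3-coloring: color 1: [6, 7, 9]; color 2: [8, 10, 12]; color 3: [11].

χ(G) = 3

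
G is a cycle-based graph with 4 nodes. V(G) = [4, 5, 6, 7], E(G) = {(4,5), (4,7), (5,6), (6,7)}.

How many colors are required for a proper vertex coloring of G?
χ(G) = 2

Clique number ω(G) = 2 (lower bound: χ ≥ ω).
The graph is bipartite (no odd cycle), so 2 colors suffice: χ(G) = 2.
A valid 2-coloring: color 1: [5, 7]; color 2: [4, 6].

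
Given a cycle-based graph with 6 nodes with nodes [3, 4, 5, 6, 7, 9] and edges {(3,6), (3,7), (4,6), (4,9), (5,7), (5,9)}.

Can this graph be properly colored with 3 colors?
Yes, G is 3-colorable

A valid 3-coloring: color 1: [6, 7, 9]; color 2: [3, 4, 5].
(χ(G) = 2 ≤ 3.)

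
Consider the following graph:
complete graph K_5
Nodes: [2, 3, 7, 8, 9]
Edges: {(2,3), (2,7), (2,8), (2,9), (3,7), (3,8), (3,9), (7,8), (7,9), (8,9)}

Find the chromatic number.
χ(G) = 5

Clique number ω(G) = 5 (lower bound: χ ≥ ω).
The clique on [2, 3, 7, 8, 9] has size 5, forcing χ ≥ 5, and the coloring below uses 5 colors, so χ(G) = 5.
A valid 5-coloring: color 1: [2]; color 2: [7]; color 3: [3]; color 4: [9]; color 5: [8].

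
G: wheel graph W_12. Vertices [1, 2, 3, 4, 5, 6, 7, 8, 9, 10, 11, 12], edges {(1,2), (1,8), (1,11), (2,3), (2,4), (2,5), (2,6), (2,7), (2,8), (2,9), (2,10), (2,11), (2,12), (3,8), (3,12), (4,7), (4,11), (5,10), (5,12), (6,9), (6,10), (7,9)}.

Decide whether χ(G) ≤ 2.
No, G is not 2-colorable

The clique on vertices [1, 2, 8] has size 3 > 2, so it alone needs 3 colors.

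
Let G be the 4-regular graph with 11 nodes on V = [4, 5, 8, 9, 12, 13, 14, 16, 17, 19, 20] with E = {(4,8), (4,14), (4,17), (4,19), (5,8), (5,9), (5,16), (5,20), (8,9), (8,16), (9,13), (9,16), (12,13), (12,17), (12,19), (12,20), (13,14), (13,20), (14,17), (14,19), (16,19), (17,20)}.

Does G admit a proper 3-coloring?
No, G is not 3-colorable

The clique on vertices [5, 8, 9, 16] has size 4 > 3, so it alone needs 4 colors.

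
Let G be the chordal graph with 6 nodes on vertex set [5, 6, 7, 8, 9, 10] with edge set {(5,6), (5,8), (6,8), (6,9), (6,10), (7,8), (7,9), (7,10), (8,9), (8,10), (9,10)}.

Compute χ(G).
Clique number ω(G) = 4 (lower bound: χ ≥ ω).
The clique on [6, 8, 9, 10] has size 4, forcing χ ≥ 4, and the coloring below uses 4 colors, so χ(G) = 4.
A valid 4-coloring: color 1: [8]; color 2: [5, 9]; color 3: [6, 7]; color 4: [10].

χ(G) = 4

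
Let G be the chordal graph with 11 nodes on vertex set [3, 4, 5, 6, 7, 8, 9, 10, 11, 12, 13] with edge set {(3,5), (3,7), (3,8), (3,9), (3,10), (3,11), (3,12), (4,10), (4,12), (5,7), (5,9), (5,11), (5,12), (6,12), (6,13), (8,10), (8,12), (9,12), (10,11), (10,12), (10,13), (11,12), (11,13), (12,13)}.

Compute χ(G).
Clique number ω(G) = 4 (lower bound: χ ≥ ω).
The clique on [3, 8, 10, 12] has size 4, forcing χ ≥ 4, and the coloring below uses 4 colors, so χ(G) = 4.
A valid 4-coloring: color 1: [7, 12]; color 2: [3, 4, 13]; color 3: [5, 6, 10]; color 4: [8, 9, 11].

χ(G) = 4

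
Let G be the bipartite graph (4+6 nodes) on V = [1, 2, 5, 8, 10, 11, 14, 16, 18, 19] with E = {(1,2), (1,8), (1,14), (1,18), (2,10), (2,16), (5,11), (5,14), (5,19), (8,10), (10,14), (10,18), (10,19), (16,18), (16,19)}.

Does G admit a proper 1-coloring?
No, G is not 1-colorable

Edge (1,8) forces its endpoints to differ, so 1 color is not enough.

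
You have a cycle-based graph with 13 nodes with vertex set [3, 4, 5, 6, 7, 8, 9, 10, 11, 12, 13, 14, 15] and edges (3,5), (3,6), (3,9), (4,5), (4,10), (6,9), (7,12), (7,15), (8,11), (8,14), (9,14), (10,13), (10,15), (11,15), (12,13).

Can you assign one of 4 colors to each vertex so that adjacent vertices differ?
Yes, G is 4-colorable

A valid 4-coloring: color 1: [4, 8, 9, 12, 15]; color 2: [3, 7, 10, 11, 14]; color 3: [5, 6, 13].
(χ(G) = 3 ≤ 4.)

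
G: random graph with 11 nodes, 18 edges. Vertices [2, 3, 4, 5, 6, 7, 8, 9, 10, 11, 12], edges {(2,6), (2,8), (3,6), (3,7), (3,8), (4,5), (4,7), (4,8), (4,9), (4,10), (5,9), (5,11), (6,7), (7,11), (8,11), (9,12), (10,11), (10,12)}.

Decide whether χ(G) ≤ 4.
Yes, G is 4-colorable

A valid 4-coloring: color 1: [4, 6, 11, 12]; color 2: [7, 8, 9, 10]; color 3: [2, 3, 5].
(χ(G) = 3 ≤ 4.)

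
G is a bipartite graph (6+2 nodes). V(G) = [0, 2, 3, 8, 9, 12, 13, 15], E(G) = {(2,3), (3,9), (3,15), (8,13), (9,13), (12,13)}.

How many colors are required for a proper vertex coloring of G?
χ(G) = 2

Clique number ω(G) = 2 (lower bound: χ ≥ ω).
The graph is bipartite (no odd cycle), so 2 colors suffice: χ(G) = 2.
A valid 2-coloring: color 1: [0, 3, 13]; color 2: [2, 8, 9, 12, 15].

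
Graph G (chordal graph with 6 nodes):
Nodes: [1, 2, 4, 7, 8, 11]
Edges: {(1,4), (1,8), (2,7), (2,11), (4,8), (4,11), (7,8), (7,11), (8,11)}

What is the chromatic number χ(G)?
χ(G) = 3

Clique number ω(G) = 3 (lower bound: χ ≥ ω).
The clique on [1, 4, 8] has size 3, forcing χ ≥ 3, and the coloring below uses 3 colors, so χ(G) = 3.
A valid 3-coloring: color 1: [1, 11]; color 2: [2, 8]; color 3: [4, 7].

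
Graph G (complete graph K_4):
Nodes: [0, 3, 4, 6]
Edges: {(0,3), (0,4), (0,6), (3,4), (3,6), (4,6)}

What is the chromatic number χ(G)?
χ(G) = 4

Clique number ω(G) = 4 (lower bound: χ ≥ ω).
The clique on [0, 3, 4, 6] has size 4, forcing χ ≥ 4, and the coloring below uses 4 colors, so χ(G) = 4.
A valid 4-coloring: color 1: [6]; color 2: [4]; color 3: [0]; color 4: [3].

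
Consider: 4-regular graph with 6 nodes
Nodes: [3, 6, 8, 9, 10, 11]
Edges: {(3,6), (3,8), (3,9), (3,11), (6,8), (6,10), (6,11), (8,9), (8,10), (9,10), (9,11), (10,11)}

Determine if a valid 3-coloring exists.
Yes, G is 3-colorable

A valid 3-coloring: color 1: [6, 9]; color 2: [8, 11]; color 3: [3, 10].
(χ(G) = 3 ≤ 3.)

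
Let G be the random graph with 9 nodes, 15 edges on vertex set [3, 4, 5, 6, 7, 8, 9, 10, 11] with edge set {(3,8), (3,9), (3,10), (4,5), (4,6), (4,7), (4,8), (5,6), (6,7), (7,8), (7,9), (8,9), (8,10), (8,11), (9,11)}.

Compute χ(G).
χ(G) = 3

Clique number ω(G) = 3 (lower bound: χ ≥ ω).
The clique on [3, 8, 9] has size 3, forcing χ ≥ 3, and the coloring below uses 3 colors, so χ(G) = 3.
A valid 3-coloring: color 1: [6, 8]; color 2: [4, 9, 10]; color 3: [3, 5, 7, 11].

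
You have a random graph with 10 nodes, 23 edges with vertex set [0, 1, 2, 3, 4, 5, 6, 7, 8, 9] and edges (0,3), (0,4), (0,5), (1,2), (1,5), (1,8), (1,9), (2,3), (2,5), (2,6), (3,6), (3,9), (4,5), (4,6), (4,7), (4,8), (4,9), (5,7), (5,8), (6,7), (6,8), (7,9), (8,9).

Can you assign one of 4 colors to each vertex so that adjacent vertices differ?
A valid 4-coloring: color 1: [5, 6, 9]; color 2: [1, 3, 4]; color 3: [0, 2, 7, 8].
(χ(G) = 3 ≤ 4.)

Yes, G is 4-colorable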